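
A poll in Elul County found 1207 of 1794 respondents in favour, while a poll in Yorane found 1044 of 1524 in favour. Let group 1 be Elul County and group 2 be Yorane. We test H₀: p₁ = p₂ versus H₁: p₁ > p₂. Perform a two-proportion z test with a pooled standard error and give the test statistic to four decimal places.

p̂₁ = 1207/1794 = 0.672798, p̂₂ = 1044/1524 = 0.685039.
Pooled p̂ = (1207+1044)/(1794+1524) = 2251/3318 = 0.678421.
SE = √(p̂(1−p̂)(1/n₁+1/n₂)) = √(0.678421·0.321579·0.00121358) = √(0.000264762) = 0.016272.
z = (0.672798 − 0.685039)/0.016272 = -0.012241/0.016272 = -0.7523.

z = -0.7523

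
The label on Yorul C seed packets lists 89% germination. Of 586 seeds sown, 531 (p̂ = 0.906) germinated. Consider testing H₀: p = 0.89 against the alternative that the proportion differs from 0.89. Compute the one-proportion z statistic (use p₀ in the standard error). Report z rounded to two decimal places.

p̂ = 531/586 = 0.9061.
Standard error under H₀: √(0.89×0.11/586) = 0.0129.
z = (0.9061 − 0.89)/0.0129 = 0.0161/0.0129 = 1.25.

z = 1.25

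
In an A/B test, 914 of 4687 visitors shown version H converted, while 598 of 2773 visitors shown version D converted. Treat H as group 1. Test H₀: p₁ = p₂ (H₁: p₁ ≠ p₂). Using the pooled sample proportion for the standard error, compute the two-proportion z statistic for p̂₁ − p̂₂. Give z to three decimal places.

p̂₁ = 914/4687 ≈ 0.19501, p̂₂ = 598/2773 ≈ 0.21565.
Pooled p̂ = (914+598)/(4687+2773) = 1512/7460 = 0.20268.
SE = √(p̂(1−p̂)(1/n₁+1/n₂)) = √(0.20268·0.79732·0.000573976) = √(9.27554e-05) = 0.00963.
z = (0.19501 − 0.21565)/0.00963 = -0.02064/0.00963 = -2.143.
Two-sided p-value ≈ 2·Φ(−2.143) = 0.0321.

z = -2.143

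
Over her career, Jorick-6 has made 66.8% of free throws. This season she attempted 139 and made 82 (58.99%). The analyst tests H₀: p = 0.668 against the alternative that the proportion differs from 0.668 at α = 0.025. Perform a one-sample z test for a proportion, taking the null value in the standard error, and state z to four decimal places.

p̂ = 82/139 ≈ 0.589928.
Under H₀, SE = √(0.668·0.332/139) = √(0.00159551) = 0.039944.
z = (0.589928 − 0.668)/0.039944 = -0.078072/0.039944 = -1.9545.
p-value = 2·P(Z > 1.955) ≈ 0.0506. With α = 0.025, fail to reject H₀.

z = -1.9545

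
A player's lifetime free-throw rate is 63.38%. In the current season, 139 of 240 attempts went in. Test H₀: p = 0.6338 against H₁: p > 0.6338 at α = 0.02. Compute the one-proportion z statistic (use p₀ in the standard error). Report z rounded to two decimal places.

z = -1.76

p̂ = 139/240 = 0.5792.
Standard error under H₀: √(0.6338×0.3662/240) = 0.0311.
z = (0.5792 − 0.6338)/0.0311 = -0.0546/0.0311 = -1.76.
p-value = P(Z > -1.757) ≈ 0.9605, so at α = 0.02 we fail to reject H₀.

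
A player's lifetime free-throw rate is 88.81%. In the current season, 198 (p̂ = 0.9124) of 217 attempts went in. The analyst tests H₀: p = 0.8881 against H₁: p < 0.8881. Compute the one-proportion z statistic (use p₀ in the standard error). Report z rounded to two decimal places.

z = 1.14

p̂ = 198/217 ≈ 0.9124.
Standard error under H₀: √(0.8881×0.1119/217) = 0.0214.
z = (0.9124 − 0.8881)/0.0214 = 0.0243/0.0214 = 1.14.
p-value = P(Z < 1.137) ≈ 0.8723.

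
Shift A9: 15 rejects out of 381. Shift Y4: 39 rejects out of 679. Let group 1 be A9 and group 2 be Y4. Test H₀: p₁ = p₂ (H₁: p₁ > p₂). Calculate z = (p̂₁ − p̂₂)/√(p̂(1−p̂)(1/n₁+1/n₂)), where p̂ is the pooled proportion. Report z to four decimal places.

p̂₁ = 15/381 = 0.0393701, p̂₂ = 39/679 = 0.0574374.
Pooled p̂ = (15+39)/(381+679) = 54/1060 = 0.0509434.
SE = √(0.0483482 × 0.00409743) = 0.0140749.
z = (0.0393701 − 0.0574374)/0.0140749 = -0.0180673/0.0140749 = -1.2837.
p-value = P(Z > -1.284) ≈ 0.9004.

z = -1.2837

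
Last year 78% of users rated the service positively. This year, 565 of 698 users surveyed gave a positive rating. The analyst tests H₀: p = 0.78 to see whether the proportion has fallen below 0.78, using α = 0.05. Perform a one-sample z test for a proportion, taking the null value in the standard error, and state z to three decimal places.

p̂ = 565/698 ≈ 0.80946.
Standard error under H₀: √(0.78×0.22/698) = 0.01568.
z = (0.80946 − 0.78)/0.01568 = 0.02946/0.01568 = 1.879.
p-value = P(Z < 1.879) ≈ 0.9699. With α = 0.05, fail to reject H₀.

z = 1.879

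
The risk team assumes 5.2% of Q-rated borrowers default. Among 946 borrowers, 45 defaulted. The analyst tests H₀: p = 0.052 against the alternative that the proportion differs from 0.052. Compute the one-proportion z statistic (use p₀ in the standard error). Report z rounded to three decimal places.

z = -0.614

p̂ = 45/946 = 0.04757.
Standard error under H₀: √(0.052×0.948/946) = 0.00722.
z = (0.04757 − 0.052)/0.00722 = -0.00443/0.00722 = -0.614.
Two-sided p-value ≈ 2·Φ(−0.614) = 0.5393.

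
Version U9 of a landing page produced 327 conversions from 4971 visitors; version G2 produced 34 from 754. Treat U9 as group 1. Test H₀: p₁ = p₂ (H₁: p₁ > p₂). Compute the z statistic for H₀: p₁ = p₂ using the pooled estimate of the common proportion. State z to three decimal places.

z = 2.178

p̂₁ = 327/4971 ≈ 0.06578, p̂₂ = 34/754 ≈ 0.04509.
Pooled p̂ = (327+34)/(4971+754) = 361/5725 = 0.06306.
SE = √(0.0590806 × 0.00152743) = 0.00950.
z = (0.06578 − 0.04509)/0.00950 = 0.02069/0.00950 = 2.178.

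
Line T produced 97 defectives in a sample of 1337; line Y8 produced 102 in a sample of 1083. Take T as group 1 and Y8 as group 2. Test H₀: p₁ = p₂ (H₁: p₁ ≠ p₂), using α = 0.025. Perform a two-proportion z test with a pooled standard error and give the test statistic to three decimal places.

z = -1.926

p̂₁ = 97/1337 = 0.07255, p̂₂ = 102/1083 = 0.09418.
Pooled p̂ = (97+102)/(1337+1083) = 199/2420 = 0.08223.
SE = √(0.0754694 × 0.0016713) = 0.01123.
z = (0.07255 − 0.09418)/0.01123 = -0.02163/0.01123 = -1.926.
Two-sided p-value ≈ 2·Φ(−1.926) = 0.0541; since p > α = 0.025, fail to reject H₀.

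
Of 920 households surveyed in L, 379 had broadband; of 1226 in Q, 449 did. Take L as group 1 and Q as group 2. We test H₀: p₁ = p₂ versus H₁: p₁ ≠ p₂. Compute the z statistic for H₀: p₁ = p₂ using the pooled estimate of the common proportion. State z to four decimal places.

z = 2.1534

p̂₁ = 379/920 = 0.4119565, p̂₂ = 449/1226 = 0.3662316.
Pooled p̂ = (379+449)/(920+1226) = 828/2146 = 0.3858341.
SE = √(0.236966 × 0.00190262) = 0.0212334.
z = (0.4119565 − 0.3662316)/0.0212334 = 0.0457249/0.0212334 = 2.1534.
p-value = 2·P(Z > 2.153) ≈ 0.0313.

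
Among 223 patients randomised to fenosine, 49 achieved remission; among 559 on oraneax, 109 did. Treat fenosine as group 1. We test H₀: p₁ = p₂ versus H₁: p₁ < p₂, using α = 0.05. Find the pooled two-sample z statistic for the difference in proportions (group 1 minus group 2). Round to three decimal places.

z = 0.778

p̂₁ = 49/223 = 0.21973, p̂₂ = 109/559 = 0.19499.
Pooled p̂ = (49+109)/(223+559) = 158/782 = 0.20205.
SE = √(p̂(1−p̂)(1/n₁+1/n₂)) = √(0.20205·0.79795·0.00627321) = √(0.00101139) = 0.03180.
z = (0.21973 − 0.19499)/0.03180 = 0.02474/0.03180 = 0.778.
p-value = P(Z < 0.778) ≈ 0.7817. With α = 0.05, fail to reject H₀.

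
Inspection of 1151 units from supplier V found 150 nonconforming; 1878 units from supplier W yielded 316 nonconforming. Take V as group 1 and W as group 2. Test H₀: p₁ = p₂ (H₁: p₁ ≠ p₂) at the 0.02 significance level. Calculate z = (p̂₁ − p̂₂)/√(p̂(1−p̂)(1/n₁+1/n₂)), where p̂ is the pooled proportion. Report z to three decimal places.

p̂₁ = 150/1151 = 0.130321, p̂₂ = 316/1878 = 0.168264.
Pooled p̂ = (150+316)/(1151+1878) = 466/3029 = 0.153846.
SE = √(0.130178 × 0.00140129) = 0.013506.
z = (0.130321 − 0.168264)/0.013506 = -0.037943/0.013506 = -2.809.
p-value = 2·P(Z > 2.809) ≈ 0.0050. With α = 0.02, reject H₀.

z = -2.809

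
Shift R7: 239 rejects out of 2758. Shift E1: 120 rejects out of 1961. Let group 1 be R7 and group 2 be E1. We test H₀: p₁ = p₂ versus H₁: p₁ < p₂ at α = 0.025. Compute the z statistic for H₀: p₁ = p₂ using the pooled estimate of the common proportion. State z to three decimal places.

p̂₁ = 239/2758 = 0.086657, p̂₂ = 120/1961 = 0.061193.
Pooled p̂ = (239+120)/(2758+1961) = 359/4719 = 0.076075.
SE = √(0.070288 × 0.000872525) = 0.007831.
z = (0.086657 − 0.061193)/0.007831 = 0.025464/0.007831 = 3.252.
p-value = P(Z < 3.252) ≈ 0.9994, so at α = 0.025 we fail to reject H₀.

z = 3.252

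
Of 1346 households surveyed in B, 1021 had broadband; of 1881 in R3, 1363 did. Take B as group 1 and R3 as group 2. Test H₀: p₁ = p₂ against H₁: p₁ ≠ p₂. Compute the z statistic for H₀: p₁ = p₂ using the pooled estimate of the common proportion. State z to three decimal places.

z = 2.163

p̂₁ = 1021/1346 ≈ 0.758544, p̂₂ = 1363/1881 ≈ 0.724615.
Pooled p̂ = (1021+1363)/(1346+1881) = 2384/3227 = 0.738767.
SE = √(p̂(1−p̂)(1/n₁+1/n₂)) = √(0.738767·0.261233·0.00127457) = √(0.000245981) = 0.015684.
z = (0.758544 − 0.724615)/0.015684 = 0.033929/0.015684 = 2.163.
p-value = 2·P(Z > 2.163) ≈ 0.0305.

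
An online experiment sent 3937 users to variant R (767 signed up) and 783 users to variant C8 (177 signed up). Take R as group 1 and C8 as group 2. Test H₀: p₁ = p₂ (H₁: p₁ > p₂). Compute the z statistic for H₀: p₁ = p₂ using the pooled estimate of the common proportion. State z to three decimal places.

p̂₁ = 767/3937 ≈ 0.19482, p̂₂ = 177/783 ≈ 0.22605.
Pooled p̂ = (767+177)/(3937+783) = 944/4720 = 0.20000.
SE = √(p̂(1−p̂)(1/n₁+1/n₂)) = √(0.20000·0.80000·0.00153114) = √(0.000244982) = 0.01565.
z = (0.19482 − 0.22605)/0.01565 = -0.03123/0.01565 = -1.996.

z = -1.996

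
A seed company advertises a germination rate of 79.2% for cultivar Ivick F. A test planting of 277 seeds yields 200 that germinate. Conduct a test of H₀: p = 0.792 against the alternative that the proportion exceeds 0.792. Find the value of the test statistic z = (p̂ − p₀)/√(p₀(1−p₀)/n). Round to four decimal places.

p̂ = 200/277 ≈ 0.722022.
Under H₀, SE = √(0.792·0.208/277) = √(0.000594715) = 0.024387.
z = (0.722022 − 0.792)/0.024387 = -0.069978/0.024387 = -2.8695.
p-value = P(Z > -2.870) ≈ 0.9979.

z = -2.8695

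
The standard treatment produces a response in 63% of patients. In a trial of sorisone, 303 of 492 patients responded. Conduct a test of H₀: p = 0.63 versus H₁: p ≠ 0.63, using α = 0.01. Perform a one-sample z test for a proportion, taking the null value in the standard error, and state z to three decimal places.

z = -0.650

p̂ = 303/492 = 0.61585.
Under H₀, SE = √(0.63·0.37/492) = √(0.00047378) = 0.02177.
z = (0.61585 − 0.63)/0.02177 = -0.01415/0.02177 = -0.650.
p-value = 2·P(Z > 0.650) ≈ 0.5157; since p > α = 0.01, fail to reject H₀.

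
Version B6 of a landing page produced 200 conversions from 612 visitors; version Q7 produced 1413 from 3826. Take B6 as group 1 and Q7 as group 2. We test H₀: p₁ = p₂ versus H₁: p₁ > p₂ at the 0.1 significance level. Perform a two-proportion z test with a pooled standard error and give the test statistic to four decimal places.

z = -2.0304

p̂₁ = 200/612 = 0.3267974, p̂₂ = 1413/3826 = 0.3693152.
Pooled p̂ = (200+1413)/(612+3826) = 1613/4438 = 0.3634520.
SE = √(0.231355 × 0.00189536) = 0.0209404.
z = (0.3267974 − 0.3693152)/0.0209404 = -0.0425178/0.0209404 = -2.0304.
p-value = P(Z > -2.030) ≈ 0.9788, so at α = 0.1 we fail to reject H₀.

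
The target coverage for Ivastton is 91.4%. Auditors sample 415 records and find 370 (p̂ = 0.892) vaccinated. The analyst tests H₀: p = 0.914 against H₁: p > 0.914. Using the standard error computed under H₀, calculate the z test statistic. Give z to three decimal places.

z = -1.630

p̂ = 370/415 ≈ 0.89157.
SE = √(p₀(1−p₀)/n) = √(0.078604/415) = 0.01376.
z = (0.89157 − 0.914)/0.01376 = -0.02243/0.01376 = -1.630.
p-value = P(Z > -1.630) ≈ 0.9485.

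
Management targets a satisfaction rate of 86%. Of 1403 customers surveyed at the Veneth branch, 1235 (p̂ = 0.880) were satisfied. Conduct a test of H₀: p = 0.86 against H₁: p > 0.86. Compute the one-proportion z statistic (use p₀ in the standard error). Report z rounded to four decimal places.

p̂ = 1235/1403 ≈ 0.8802566.
Under H₀, SE = √(0.86·0.14/1403) = √(8.58161e-05) = 0.0092637.
z = (0.8802566 − 0.86)/0.0092637 = 0.0202566/0.0092637 = 2.1867.
p-value = P(Z > 2.187) ≈ 0.0144.

z = 2.1867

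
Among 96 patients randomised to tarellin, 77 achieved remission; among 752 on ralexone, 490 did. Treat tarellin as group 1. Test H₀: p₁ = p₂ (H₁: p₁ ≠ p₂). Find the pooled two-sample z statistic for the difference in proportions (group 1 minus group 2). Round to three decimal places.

z = 2.950

p̂₁ = 77/96 = 0.802083, p̂₂ = 490/752 = 0.651596.
Pooled p̂ = (77+490)/(96+752) = 567/848 = 0.668632.
SE = √(p̂(1−p̂)(1/n₁+1/n₂)) = √(0.668632·0.331368·0.0117465) = √(0.00260258) = 0.051016.
z = (0.802083 − 0.651596)/0.051016 = 0.150487/0.051016 = 2.950.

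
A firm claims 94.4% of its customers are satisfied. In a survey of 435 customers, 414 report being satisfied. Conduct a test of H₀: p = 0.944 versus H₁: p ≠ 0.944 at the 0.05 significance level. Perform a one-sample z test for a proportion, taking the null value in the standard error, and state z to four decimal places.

z = 0.7007

p̂ = 414/435 = 0.951724.
Standard error under H₀: √(0.944×0.056/435) = 0.011024.
z = (0.951724 − 0.944)/0.011024 = 0.007724/0.011024 = 0.7007.
p-value = 2·P(Z > 0.701) ≈ 0.4835; since p > α = 0.05, fail to reject H₀.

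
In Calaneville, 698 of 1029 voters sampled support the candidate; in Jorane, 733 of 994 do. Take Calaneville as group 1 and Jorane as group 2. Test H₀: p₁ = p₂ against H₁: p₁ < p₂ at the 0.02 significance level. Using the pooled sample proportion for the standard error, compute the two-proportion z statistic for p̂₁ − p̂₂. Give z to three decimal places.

p̂₁ = 698/1029 ≈ 0.67833, p̂₂ = 733/994 ≈ 0.73742.
Pooled p̂ = (698+733)/(1029+994) = 1431/2023 = 0.70737.
SE = √(p̂(1−p̂)(1/n₁+1/n₂)) = √(0.70737·0.29263·0.00197785) = √(0.000409415) = 0.02023.
z = (0.67833 − 0.73742)/0.02023 = -0.05909/0.02023 = -2.921.
p-value = P(Z < -2.921) ≈ 0.0017, so at α = 0.02 we reject H₀.

z = -2.921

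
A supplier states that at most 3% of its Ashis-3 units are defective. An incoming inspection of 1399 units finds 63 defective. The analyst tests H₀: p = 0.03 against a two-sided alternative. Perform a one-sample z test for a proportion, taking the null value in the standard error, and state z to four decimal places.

z = 3.2960

p̂ = 63/1399 ≈ 0.0450322.
Standard error under H₀: √(0.03×0.97/1399) = 0.0045608.
z = (0.0450322 − 0.03)/0.0045608 = 0.0150322/0.0045608 = 3.2960.
p-value = 2·P(Z > 3.296) ≈ 0.0010.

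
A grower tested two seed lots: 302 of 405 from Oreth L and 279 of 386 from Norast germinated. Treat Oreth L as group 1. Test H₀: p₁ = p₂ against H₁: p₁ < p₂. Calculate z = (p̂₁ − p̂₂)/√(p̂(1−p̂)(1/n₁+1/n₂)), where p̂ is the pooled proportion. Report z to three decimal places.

p̂₁ = 302/405 = 0.74568, p̂₂ = 279/386 = 0.72280.
Pooled p̂ = (302+279)/(405+386) = 581/791 = 0.73451.
SE = √(p̂(1−p̂)(1/n₁+1/n₂)) = √(0.73451·0.26549·0.00505981) = √(0.000986681) = 0.03141.
z = (0.74568 − 0.72280)/0.03141 = 0.02288/0.03141 = 0.728.
p-value = P(Z < 0.728) ≈ 0.7668.

z = 0.728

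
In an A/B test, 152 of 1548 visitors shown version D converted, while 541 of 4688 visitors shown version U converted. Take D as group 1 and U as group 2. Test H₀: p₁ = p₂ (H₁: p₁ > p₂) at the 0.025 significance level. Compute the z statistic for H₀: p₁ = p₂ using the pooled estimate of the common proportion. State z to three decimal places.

p̂₁ = 152/1548 = 0.098191, p̂₂ = 541/4688 = 0.115401.
Pooled p̂ = (152+541)/(1548+4688) = 693/6236 = 0.111129.
SE = √(0.0987793 × 0.000859305) = 0.009213.
z = (0.098191 − 0.115401)/0.009213 = -0.017210/0.009213 = -1.868.
p-value = P(Z > -1.868) ≈ 0.9691. With α = 0.025, fail to reject H₀.

z = -1.868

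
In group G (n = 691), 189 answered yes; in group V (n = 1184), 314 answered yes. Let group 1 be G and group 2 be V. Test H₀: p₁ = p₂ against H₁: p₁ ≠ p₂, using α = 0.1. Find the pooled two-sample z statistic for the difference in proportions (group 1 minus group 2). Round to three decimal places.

p̂₁ = 189/691 = 0.27352, p̂₂ = 314/1184 = 0.26520.
Pooled p̂ = (189+314)/(691+1184) = 503/1875 = 0.26827.
SE = √(0.1963 × 0.00229177) = 0.02121.
z = (0.27352 − 0.26520)/0.02121 = 0.00832/0.02121 = 0.392.
p-value = 2·P(Z > 0.392) ≈ 0.6951; since p > α = 0.1, fail to reject H₀.

z = 0.392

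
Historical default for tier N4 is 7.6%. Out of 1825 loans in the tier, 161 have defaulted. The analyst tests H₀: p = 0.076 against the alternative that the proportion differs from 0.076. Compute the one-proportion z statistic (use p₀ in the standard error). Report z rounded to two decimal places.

z = 1.97

p̂ = 161/1825 ≈ 0.0882.
Under H₀, SE = √(0.076·0.924/1825) = √(3.84789e-05) = 0.0062.
z = (0.0882 − 0.076)/0.0062 = 0.0122/0.0062 = 1.97.
Two-sided p-value ≈ 2·Φ(−1.970) = 0.0489.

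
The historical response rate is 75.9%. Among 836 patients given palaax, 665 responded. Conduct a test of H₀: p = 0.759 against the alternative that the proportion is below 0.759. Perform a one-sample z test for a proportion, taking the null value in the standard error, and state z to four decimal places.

z = 2.4645

p̂ = 665/836 = 0.795455.
Under H₀, SE = √(0.759·0.241/836) = √(0.000218803) = 0.014792.
z = (0.795455 − 0.759)/0.014792 = 0.036455/0.014792 = 2.4645.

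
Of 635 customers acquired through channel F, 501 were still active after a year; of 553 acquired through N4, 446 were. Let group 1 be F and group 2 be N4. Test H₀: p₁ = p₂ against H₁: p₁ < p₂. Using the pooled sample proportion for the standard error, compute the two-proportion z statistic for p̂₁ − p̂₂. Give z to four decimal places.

p̂₁ = 501/635 ≈ 0.788976, p̂₂ = 446/553 ≈ 0.806510.
Pooled p̂ = (501+446)/(635+553) = 947/1188 = 0.797138.
SE = √(0.161709 × 0.00338312) = 0.023390.
z = (0.788976 − 0.806510)/0.023390 = -0.017534/0.023390 = -0.7496.

z = -0.7496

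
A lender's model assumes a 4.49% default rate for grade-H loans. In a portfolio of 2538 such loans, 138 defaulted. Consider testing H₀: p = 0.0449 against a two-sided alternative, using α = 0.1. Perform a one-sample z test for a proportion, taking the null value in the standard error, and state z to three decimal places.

z = 2.305

p̂ = 138/2538 = 0.054374.
Standard error under H₀: √(0.0449×0.9551/2538) = 0.004111.
z = (0.054374 − 0.0449)/0.004111 = 0.009474/0.004111 = 2.305.
p-value = 2·P(Z > 2.305) ≈ 0.0212. With α = 0.1, reject H₀.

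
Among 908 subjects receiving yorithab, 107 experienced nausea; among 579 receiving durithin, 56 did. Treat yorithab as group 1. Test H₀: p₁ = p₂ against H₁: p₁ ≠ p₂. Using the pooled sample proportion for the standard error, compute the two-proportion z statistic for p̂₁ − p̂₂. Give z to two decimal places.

z = 1.27

p̂₁ = 107/908 ≈ 0.1178, p̂₂ = 56/579 ≈ 0.0967.
Pooled p̂ = (107+56)/(908+579) = 163/1487 = 0.1096.
SE = √(p̂(1−p̂)(1/n₁+1/n₂)) = √(0.1096·0.8904·0.00282844) = √(0.000276058) = 0.0166.
z = (0.1178 − 0.0967)/0.0166 = 0.0211/0.0166 = 1.27.
p-value = 2·P(Z > 1.271) ≈ 0.2036.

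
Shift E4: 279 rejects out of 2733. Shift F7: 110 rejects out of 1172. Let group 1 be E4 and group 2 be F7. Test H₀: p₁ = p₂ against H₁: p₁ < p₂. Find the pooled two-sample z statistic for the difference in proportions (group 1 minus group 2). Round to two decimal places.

z = 0.79

p̂₁ = 279/2733 ≈ 0.10209, p̂₂ = 110/1172 ≈ 0.09386.
Pooled p̂ = (279+110)/(2733+1172) = 389/3905 = 0.09962.
SE = √(p̂(1−p̂)(1/n₁+1/n₂)) = √(0.09962·0.90038·0.00121914) = √(0.000109348) = 0.01046.
z = (0.10209 − 0.09386)/0.01046 = 0.00823/0.01046 = 0.79.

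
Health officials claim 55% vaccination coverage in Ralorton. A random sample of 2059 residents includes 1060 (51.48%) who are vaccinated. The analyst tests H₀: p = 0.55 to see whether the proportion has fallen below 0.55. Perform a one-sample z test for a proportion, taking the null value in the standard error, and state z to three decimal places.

p̂ = 1060/2059 = 0.514813.
Under H₀, SE = √(0.55·0.45/2059) = √(0.000120204) = 0.010964.
z = (0.514813 − 0.55)/0.010964 = -0.035187/0.010964 = -3.209.

z = -3.209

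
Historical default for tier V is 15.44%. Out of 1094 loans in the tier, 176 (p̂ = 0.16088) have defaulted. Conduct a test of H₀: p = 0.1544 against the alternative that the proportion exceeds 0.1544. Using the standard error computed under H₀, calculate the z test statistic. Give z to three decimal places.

z = 0.593

p̂ = 176/1094 ≈ 0.16088.
Standard error under H₀: √(0.1544×0.8456/1094) = 0.01092.
z = (0.16088 − 0.1544)/0.01092 = 0.00648/0.01092 = 0.593.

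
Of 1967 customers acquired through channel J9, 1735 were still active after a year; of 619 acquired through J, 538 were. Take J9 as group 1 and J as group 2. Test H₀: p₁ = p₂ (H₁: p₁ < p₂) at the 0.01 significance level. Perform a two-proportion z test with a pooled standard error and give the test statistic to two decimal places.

z = 0.86

p̂₁ = 1735/1967 ≈ 0.88205, p̂₂ = 538/619 ≈ 0.86914.
Pooled p̂ = (1735+538)/(1967+619) = 2273/2586 = 0.87896.
SE = √(0.106387 × 0.0021239) = 0.01503.
z = (0.88205 − 0.86914)/0.01503 = 0.01291/0.01503 = 0.86.
p-value = P(Z < 0.859) ≈ 0.8048; since p > α = 0.01, fail to reject H₀.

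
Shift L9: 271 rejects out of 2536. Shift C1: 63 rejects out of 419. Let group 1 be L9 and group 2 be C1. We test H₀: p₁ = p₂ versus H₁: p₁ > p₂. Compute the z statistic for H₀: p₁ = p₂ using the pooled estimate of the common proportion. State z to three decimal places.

p̂₁ = 271/2536 = 0.10686, p̂₂ = 63/419 = 0.15036.
Pooled p̂ = (271+63)/(2536+419) = 334/2955 = 0.11303.
SE = √(p̂(1−p̂)(1/n₁+1/n₂)) = √(0.11303·0.88697·0.00278096) = √(0.0002788) = 0.01670.
z = (0.10686 − 0.15036)/0.01670 = -0.04350/0.01670 = -2.605.

z = -2.605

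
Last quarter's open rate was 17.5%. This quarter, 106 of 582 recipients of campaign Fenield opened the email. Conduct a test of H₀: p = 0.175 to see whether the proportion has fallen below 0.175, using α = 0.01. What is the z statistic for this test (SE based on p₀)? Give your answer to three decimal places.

z = 0.453

p̂ = 106/582 ≈ 0.18213.
Standard error under H₀: √(0.175×0.825/582) = 0.01575.
z = (0.18213 − 0.175)/0.01575 = 0.00713/0.01575 = 0.453.
p-value = P(Z < 0.453) ≈ 0.6746; since p > α = 0.01, fail to reject H₀.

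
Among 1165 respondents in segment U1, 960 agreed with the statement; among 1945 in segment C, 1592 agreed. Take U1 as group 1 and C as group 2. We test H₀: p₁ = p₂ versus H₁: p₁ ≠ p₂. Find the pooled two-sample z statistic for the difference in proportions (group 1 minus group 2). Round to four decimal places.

p̂₁ = 960/1165 ≈ 0.824034, p̂₂ = 1592/1945 ≈ 0.818509.
Pooled p̂ = (960+1592)/(1165+1945) = 2552/3110 = 0.820579.
SE = √(0.147229 × 0.00137251) = 0.014215.
z = (0.824034 − 0.818509)/0.014215 = 0.005525/0.014215 = 0.3887.

z = 0.3887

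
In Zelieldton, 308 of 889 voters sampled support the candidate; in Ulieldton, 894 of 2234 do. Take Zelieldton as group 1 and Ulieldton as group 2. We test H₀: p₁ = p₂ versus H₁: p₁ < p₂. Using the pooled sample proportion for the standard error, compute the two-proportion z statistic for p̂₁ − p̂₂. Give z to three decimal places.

p̂₁ = 308/889 = 0.346457, p̂₂ = 894/2234 = 0.400179.
Pooled p̂ = (308+894)/(889+2234) = 1202/3123 = 0.384886.
SE = √(0.236749 × 0.00157249) = 0.019295.
z = (0.346457 − 0.400179)/0.019295 = -0.053722/0.019295 = -2.784.
p-value = P(Z < -2.784) ≈ 0.0027.

z = -2.784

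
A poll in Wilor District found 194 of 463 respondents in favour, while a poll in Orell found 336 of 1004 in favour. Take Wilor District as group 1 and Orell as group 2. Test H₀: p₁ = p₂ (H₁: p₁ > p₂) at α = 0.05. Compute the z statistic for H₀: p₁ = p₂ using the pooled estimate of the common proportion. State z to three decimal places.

z = 3.126

p̂₁ = 194/463 ≈ 0.419006, p̂₂ = 336/1004 ≈ 0.334661.
Pooled p̂ = (194+336)/(463+1004) = 530/1467 = 0.361282.
SE = √(0.230757 × 0.00315584) = 0.026986.
z = (0.419006 − 0.334661)/0.026986 = 0.084345/0.026986 = 3.126.
p-value = P(Z > 3.126) ≈ 0.0009, so at α = 0.05 we reject H₀.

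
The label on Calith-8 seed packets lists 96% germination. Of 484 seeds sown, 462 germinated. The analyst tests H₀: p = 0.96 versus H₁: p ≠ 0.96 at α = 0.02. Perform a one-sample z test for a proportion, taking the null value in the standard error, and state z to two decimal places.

p̂ = 462/484 = 0.95455.
Standard error under H₀: √(0.96×0.04/484) = 0.00891.
z = (0.95455 − 0.96)/0.00891 = -0.00545/0.00891 = -0.61.
p-value = 2·P(Z > 0.612) ≈ 0.5403; since p > α = 0.02, fail to reject H₀.

z = -0.61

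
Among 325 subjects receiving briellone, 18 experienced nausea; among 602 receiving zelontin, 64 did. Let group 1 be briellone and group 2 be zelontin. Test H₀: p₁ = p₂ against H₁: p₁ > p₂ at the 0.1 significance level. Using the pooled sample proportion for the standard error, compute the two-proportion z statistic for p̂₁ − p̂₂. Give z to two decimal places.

p̂₁ = 18/325 = 0.0554, p̂₂ = 64/602 = 0.1063.
Pooled p̂ = (18+64)/(325+602) = 82/927 = 0.0885.
SE = √(0.0806327 × 0.00473805) = 0.0195.
z = (0.0554 − 0.1063)/0.0195 = -0.0509/0.0195 = -2.61.
p-value = P(Z > -2.606) ≈ 0.9954, so at α = 0.1 we fail to reject H₀.

z = -2.61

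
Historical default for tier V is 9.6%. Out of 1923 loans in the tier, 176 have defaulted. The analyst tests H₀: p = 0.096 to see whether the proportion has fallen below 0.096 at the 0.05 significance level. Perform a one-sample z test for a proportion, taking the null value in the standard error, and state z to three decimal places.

z = -0.666

p̂ = 176/1923 ≈ 0.091524.
Standard error under H₀: √(0.096×0.904/1923) = 0.006718.
z = (0.091524 − 0.096)/0.006718 = -0.004476/0.006718 = -0.666.
p-value = P(Z < -0.666) ≈ 0.2526. With α = 0.05, fail to reject H₀.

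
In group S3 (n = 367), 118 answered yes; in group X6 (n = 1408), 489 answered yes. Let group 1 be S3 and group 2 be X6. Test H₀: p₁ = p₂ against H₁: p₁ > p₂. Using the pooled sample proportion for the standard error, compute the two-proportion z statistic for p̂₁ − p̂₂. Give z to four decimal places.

z = -0.9271

p̂₁ = 118/367 ≈ 0.321526, p̂₂ = 489/1408 ≈ 0.347301.
Pooled p̂ = (118+489)/(367+1408) = 607/1775 = 0.341972.
SE = √(0.225027 × 0.00343502) = 0.027802.
z = (0.321526 − 0.347301)/0.027802 = -0.025775/0.027802 = -0.9271.
p-value = P(Z > -0.927) ≈ 0.8231.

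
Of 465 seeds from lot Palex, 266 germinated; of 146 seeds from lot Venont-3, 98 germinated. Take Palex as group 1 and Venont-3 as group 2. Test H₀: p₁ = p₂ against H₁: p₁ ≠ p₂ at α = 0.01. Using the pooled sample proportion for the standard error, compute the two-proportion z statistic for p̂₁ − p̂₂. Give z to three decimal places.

z = -2.131

p̂₁ = 266/465 ≈ 0.572043, p̂₂ = 98/146 ≈ 0.671233.
Pooled p̂ = (266+98)/(465+146) = 364/611 = 0.595745.
SE = √(0.240833 × 0.00899985) = 0.046556.
z = (0.572043 − 0.671233)/0.046556 = -0.099190/0.046556 = -2.131.
p-value = 2·P(Z > 2.131) ≈ 0.0331; since p > α = 0.01, fail to reject H₀.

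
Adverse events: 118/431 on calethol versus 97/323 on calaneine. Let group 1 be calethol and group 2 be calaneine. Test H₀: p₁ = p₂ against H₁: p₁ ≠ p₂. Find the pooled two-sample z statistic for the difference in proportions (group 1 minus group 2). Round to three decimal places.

p̂₁ = 118/431 = 0.27378, p̂₂ = 97/323 = 0.30031.
Pooled p̂ = (118+97)/(431+323) = 215/754 = 0.28515.
SE = √(0.203838 × 0.00541616) = 0.03323.
z = (0.27378 − 0.30031)/0.03323 = -0.02653/0.03323 = -0.798.

z = -0.798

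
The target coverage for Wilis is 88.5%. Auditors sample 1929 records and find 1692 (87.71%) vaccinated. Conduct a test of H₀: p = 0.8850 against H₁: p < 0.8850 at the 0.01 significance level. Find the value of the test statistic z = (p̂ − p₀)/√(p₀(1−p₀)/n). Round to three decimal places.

p̂ = 1692/1929 = 0.877138.
Under H₀, SE = √(0.885·0.115/1929) = √(5.27605e-05) = 0.007264.
z = (0.877138 − 0.885)/0.007264 = -0.007862/0.007264 = -1.082.
p-value = P(Z < -1.082) ≈ 0.1396. With α = 0.01, fail to reject H₀.

z = -1.082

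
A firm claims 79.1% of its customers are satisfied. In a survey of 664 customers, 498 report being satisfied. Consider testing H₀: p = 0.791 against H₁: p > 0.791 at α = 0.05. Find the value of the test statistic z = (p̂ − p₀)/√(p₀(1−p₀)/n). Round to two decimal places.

p̂ = 498/664 = 0.75000.
SE = √(p₀(1−p₀)/n) = √(0.16532/664) = 0.01578.
z = (0.75000 − 0.791)/0.01578 = -0.04100/0.01578 = -2.60.
p-value = P(Z > -2.598) ≈ 0.9953; since p > α = 0.05, fail to reject H₀.

z = -2.60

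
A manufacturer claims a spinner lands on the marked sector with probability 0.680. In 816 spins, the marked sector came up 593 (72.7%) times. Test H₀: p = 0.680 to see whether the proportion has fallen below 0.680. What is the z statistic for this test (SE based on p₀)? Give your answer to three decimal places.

z = 2.861

p̂ = 593/816 ≈ 0.72672.
Standard error under H₀: √(0.68×0.32/816) = 0.01633.
z = (0.72672 − 0.68)/0.01633 = 0.04672/0.01633 = 2.861.
p-value = P(Z < 2.861) ≈ 0.9979.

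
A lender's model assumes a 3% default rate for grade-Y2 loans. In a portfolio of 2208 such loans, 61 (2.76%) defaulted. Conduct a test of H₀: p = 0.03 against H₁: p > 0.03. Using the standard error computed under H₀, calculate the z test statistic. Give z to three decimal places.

p̂ = 61/2208 = 0.027627.
Under H₀, SE = √(0.03·0.97/2208) = √(1.31793e-05) = 0.003630.
z = (0.027627 − 0.03)/0.003630 = -0.002373/0.003630 = -0.654.

z = -0.654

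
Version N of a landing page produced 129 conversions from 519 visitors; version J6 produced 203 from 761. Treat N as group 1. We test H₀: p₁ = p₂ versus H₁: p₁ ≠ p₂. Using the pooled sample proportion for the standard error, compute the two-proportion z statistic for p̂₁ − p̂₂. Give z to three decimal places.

p̂₁ = 129/519 ≈ 0.24855, p̂₂ = 203/761 ≈ 0.26675.
Pooled p̂ = (129+203)/(519+761) = 332/1280 = 0.25938.
SE = √(p̂(1−p̂)(1/n₁+1/n₂)) = √(0.25938·0.74062·0.00324084) = √(0.000622565) = 0.02495.
z = (0.24855 − 0.26675)/0.02495 = -0.01820/0.02495 = -0.729.
Two-sided p-value ≈ 2·Φ(−0.729) = 0.4658.

z = -0.729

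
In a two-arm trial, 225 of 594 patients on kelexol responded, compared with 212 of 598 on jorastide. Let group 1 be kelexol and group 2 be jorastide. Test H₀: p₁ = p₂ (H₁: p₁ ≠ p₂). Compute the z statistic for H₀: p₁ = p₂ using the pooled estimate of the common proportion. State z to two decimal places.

z = 0.87

p̂₁ = 225/594 = 0.3788, p̂₂ = 212/598 = 0.3545.
Pooled p̂ = (225+212)/(594+598) = 437/1192 = 0.3666.
SE = √(0.232207 × 0.00335574) = 0.0279.
z = (0.3788 − 0.3545)/0.0279 = 0.0243/0.0279 = 0.87.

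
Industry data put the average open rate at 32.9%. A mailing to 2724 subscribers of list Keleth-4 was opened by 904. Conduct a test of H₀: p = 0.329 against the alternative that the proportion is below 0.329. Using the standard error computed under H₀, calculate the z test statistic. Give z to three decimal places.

z = 0.318

p̂ = 904/2724 ≈ 0.33186.
Standard error under H₀: √(0.329×0.671/2724) = 0.00900.
z = (0.33186 − 0.329)/0.00900 = 0.00286/0.00900 = 0.318.
p-value = P(Z < 0.318) ≈ 0.6248.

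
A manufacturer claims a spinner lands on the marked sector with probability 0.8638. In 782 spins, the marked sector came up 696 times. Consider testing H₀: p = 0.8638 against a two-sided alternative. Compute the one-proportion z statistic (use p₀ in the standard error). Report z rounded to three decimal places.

z = 2.138

p̂ = 696/782 ≈ 0.89003.
Standard error under H₀: √(0.8638×0.1362/782) = 0.01227.
z = (0.89003 − 0.8638)/0.01227 = 0.02623/0.01227 = 2.138.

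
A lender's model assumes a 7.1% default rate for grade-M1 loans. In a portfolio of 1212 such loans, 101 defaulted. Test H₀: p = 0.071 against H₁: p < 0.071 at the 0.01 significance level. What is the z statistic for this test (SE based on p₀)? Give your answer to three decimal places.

z = 1.672

p̂ = 101/1212 ≈ 0.083333.
Under H₀, SE = √(0.071·0.929/1212) = √(5.44216e-05) = 0.007377.
z = (0.083333 − 0.071)/0.007377 = 0.012333/0.007377 = 1.672.
p-value = P(Z < 1.672) ≈ 0.9527. With α = 0.01, fail to reject H₀.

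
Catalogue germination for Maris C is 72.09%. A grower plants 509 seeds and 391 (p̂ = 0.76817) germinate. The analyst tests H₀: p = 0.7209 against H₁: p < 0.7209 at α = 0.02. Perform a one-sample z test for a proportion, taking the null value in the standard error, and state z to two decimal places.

p̂ = 391/509 = 0.7682.
Under H₀, SE = √(0.7209·0.2791/509) = √(0.000395291) = 0.0199.
z = (0.7682 − 0.7209)/0.0199 = 0.0473/0.0199 = 2.38.
p-value = P(Z < 2.378) ≈ 0.9913, so at α = 0.02 we fail to reject H₀.

z = 2.38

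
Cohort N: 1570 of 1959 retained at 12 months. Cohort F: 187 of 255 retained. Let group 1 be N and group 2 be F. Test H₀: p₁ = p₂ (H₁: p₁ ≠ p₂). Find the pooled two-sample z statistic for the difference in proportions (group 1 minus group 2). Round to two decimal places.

z = 2.53

p̂₁ = 1570/1959 = 0.8014, p̂₂ = 187/255 = 0.7333.
Pooled p̂ = (1570+187)/(1959+255) = 1757/2214 = 0.7936.
SE = √(0.163807 × 0.00443203) = 0.0269.
z = (0.8014 − 0.7333)/0.0269 = 0.0681/0.0269 = 2.53.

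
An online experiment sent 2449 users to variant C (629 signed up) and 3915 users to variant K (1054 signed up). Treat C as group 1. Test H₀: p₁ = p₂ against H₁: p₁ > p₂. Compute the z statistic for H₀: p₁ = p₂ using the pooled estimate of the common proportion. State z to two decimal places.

p̂₁ = 629/2449 = 0.2568, p̂₂ = 1054/3915 = 0.2692.
Pooled p̂ = (629+1054)/(2449+3915) = 1683/6364 = 0.2645.
SE = √(p̂(1−p̂)(1/n₁+1/n₂)) = √(0.2645·0.7355·0.000663758) = √(0.000129114) = 0.0114.
z = (0.2568 − 0.2692)/0.0114 = -0.0124/0.0114 = -1.09.

z = -1.09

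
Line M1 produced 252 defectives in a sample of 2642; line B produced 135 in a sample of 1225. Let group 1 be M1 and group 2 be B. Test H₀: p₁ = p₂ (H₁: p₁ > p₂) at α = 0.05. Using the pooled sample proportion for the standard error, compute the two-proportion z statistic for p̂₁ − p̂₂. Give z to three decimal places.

p̂₁ = 252/2642 ≈ 0.09538, p̂₂ = 135/1225 ≈ 0.11020.
Pooled p̂ = (252+135)/(2642+1225) = 387/3867 = 0.10008.
SE = √(p̂(1−p̂)(1/n₁+1/n₂)) = √(0.10008·0.89992·0.00119483) = √(0.000107609) = 0.01037.
z = (0.09538 − 0.11020)/0.01037 = -0.01482/0.01037 = -1.429.
p-value = P(Z > -1.429) ≈ 0.9235; since p > α = 0.05, fail to reject H₀.

z = -1.429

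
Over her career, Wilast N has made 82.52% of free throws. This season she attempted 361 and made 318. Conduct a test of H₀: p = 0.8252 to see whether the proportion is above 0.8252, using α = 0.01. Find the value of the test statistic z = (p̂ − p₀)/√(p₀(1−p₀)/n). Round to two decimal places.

p̂ = 318/361 = 0.88089.
SE = √(p₀(1−p₀)/n) = √(0.14424/361) = 0.01999.
z = (0.88089 − 0.8252)/0.01999 = 0.05569/0.01999 = 2.79.
p-value = P(Z > 2.786) ≈ 0.0027, so at α = 0.01 we reject H₀.

z = 2.79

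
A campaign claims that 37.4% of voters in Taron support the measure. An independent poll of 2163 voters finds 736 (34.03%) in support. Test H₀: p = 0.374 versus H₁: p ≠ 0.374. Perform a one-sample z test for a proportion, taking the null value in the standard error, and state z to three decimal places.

z = -3.242

p̂ = 736/2163 = 0.340268.
SE = √(p₀(1−p₀)/n) = √(0.23412/2163) = 0.010404.
z = (0.340268 − 0.374)/0.010404 = -0.033732/0.010404 = -3.242.
Two-sided p-value ≈ 2·Φ(−3.242) = 0.0012.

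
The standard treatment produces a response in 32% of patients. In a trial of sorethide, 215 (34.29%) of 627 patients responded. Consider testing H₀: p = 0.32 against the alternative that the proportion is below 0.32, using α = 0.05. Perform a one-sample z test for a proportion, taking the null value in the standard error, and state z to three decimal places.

p̂ = 215/627 = 0.34290.
Standard error under H₀: √(0.32×0.68/627) = 0.01863.
z = (0.34290 − 0.32)/0.01863 = 0.02290/0.01863 = 1.229.
p-value = P(Z < 1.229) ≈ 0.8905. With α = 0.05, fail to reject H₀.

z = 1.229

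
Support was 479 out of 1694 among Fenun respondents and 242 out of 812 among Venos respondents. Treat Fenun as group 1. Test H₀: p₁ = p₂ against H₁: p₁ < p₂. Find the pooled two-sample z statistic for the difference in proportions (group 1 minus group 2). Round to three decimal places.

z = -0.790

p̂₁ = 479/1694 = 0.28276, p̂₂ = 242/812 = 0.29803.
Pooled p̂ = (479+242)/(1694+812) = 721/2506 = 0.28771.
SE = √(0.204933 × 0.00182185) = 0.01932.
z = (0.28276 − 0.29803)/0.01932 = -0.01527/0.01932 = -0.790.
p-value = P(Z < -0.790) ≈ 0.2147.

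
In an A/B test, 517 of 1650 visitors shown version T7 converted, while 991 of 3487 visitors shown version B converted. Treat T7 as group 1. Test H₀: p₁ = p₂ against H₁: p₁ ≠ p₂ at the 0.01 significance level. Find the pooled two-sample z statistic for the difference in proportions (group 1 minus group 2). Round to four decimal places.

p̂₁ = 517/1650 = 0.3133333, p̂₂ = 991/3487 = 0.2841985.
Pooled p̂ = (517+991)/(1650+3487) = 1508/5137 = 0.2935566.
SE = √(0.207381 × 0.00089284) = 0.0136073.
z = (0.3133333 − 0.2841985)/0.0136073 = 0.0291348/0.0136073 = 2.1411.
Two-sided p-value ≈ 2·Φ(−2.141) = 0.0323, so at α = 0.01 we fail to reject H₀.

z = 2.1411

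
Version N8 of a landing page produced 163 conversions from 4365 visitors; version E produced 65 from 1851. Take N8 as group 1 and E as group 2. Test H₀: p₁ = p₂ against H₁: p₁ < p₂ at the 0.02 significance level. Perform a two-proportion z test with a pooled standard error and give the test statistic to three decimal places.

z = 0.427

p̂₁ = 163/4365 = 0.037342, p̂₂ = 65/1851 = 0.035116.
Pooled p̂ = (163+65)/(4365+1851) = 228/6216 = 0.036680.
SE = √(0.0353341 × 0.000769344) = 0.005214.
z = (0.037342 − 0.035116)/0.005214 = 0.002226/0.005214 = 0.427.
p-value = P(Z < 0.427) ≈ 0.6653, so at α = 0.02 we fail to reject H₀.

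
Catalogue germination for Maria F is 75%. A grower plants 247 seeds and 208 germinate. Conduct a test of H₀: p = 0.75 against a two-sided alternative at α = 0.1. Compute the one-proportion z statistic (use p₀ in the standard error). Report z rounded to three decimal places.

p̂ = 208/247 ≈ 0.84211.
Standard error under H₀: √(0.75×0.25/247) = 0.02755.
z = (0.84211 − 0.75)/0.02755 = 0.09211/0.02755 = 3.343.
Two-sided p-value ≈ 2·Φ(−3.343) = 0.0008, so at α = 0.1 we reject H₀.

z = 3.343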